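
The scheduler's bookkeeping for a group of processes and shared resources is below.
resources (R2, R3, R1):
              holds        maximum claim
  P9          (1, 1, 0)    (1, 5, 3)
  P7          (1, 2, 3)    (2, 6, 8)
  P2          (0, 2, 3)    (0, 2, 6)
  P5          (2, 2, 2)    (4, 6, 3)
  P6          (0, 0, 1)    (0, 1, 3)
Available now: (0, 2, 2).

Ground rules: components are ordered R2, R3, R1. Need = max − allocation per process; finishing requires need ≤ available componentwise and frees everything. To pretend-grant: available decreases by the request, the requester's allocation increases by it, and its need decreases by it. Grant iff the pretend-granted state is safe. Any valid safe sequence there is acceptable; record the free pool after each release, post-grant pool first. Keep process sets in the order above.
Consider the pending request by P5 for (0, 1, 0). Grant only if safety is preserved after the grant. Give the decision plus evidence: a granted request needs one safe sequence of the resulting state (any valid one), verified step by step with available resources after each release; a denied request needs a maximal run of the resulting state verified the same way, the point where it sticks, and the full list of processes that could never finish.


DENY: after the grant no complete ordering would exist.
Key observation: after P6, P2 the pool peaks at (0, 3, 6), and each blocked process is short somewhere: P9 on R3; P7 on R2, R3; P5 on R2.
On the post-grant state, P6, P2 is a maximal run — nothing extends it. Verifying each step:
  pool = (0, 1, 2)
  run P6 (needs (0, 1, 2), free (0, 1, 2)); after release of (0, 0, 1) the pool is (0, 1, 3)
  run P2 (needs (0, 0, 3), free (0, 1, 3)); after release of (0, 2, 3) the pool is (0, 3, 6)
  P9 cannot run: need (0, 4, 3) vs free (0, 3, 6) (insufficient R3)
  P7 cannot run: need (1, 4, 5) vs free (0, 3, 6) (insufficient R2 and R3)
  P5 cannot run: need (2, 3, 1) vs free (0, 3, 6) (insufficient R2)
Processes that could never finish after the grant: P9, P7 and P5.


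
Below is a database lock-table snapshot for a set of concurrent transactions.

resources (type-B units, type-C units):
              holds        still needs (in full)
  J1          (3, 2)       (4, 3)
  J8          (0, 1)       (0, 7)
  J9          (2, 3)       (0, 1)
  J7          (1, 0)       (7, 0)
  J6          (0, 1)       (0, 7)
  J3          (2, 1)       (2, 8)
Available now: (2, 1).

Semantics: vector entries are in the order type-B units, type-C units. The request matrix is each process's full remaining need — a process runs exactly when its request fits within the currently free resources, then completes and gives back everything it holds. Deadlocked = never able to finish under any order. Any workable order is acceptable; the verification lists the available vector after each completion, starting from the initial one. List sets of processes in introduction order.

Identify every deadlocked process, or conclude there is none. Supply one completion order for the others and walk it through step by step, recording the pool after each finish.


Deadlocked: J8, J6 and J3.
Key observation: type-C units is the bottleneck — with J9, J1, J7 done the pool holds (8, 6), short of every remaining need.
One completion order for the rest: J9, J1, J7. Step-by-step check:
  pool = (2, 1)
  J9: need (0, 1) fits (2, 1); releases (2, 3), pool now (4, 4)
  J1: need (4, 3) fits (4, 4); releases (3, 2), pool now (7, 6)
  J7: need (7, 0) fits (7, 6); releases (1, 0), pool now (8, 6)
The blocked processes can never fit:
  blocked: J8 wants (0, 7), pool (8, 6) — not enough type-C units
  blocked: J6 wants (0, 7), pool (8, 6) — not enough type-C units
  blocked: J3 wants (2, 8), pool (8, 6) — not enough type-C units


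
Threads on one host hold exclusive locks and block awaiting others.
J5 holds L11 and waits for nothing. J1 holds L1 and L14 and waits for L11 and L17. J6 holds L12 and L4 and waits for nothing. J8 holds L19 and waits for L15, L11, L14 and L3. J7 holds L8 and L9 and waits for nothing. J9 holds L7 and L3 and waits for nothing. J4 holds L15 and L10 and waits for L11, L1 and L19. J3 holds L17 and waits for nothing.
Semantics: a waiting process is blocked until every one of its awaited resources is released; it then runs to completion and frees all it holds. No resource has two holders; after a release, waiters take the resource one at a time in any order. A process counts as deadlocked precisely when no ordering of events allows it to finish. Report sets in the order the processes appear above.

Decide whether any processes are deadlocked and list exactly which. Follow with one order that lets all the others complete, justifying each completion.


Deadlocked set: J8 and J4.
Key observation: along J8 -> J4 -> J8, each member waits on what the next one holds — a deadlock; no other process is dragged down with it.
A valid finishing order for the others: J7, J6, J5, J3, J1, J9.
Step-by-step check:
  J7: no waits; runs immediately, freeing L8 and L9
  J6: no waits; runs immediately, freeing L12 and L4
  J5: no waits; runs immediately, freeing L11
  J3: no waits; runs immediately, freeing L17
  run J1 (all its waits — L11 and L17 — are resolved); releases L1 and L14
  J9: no waits; runs immediately, freeing L7 and L3


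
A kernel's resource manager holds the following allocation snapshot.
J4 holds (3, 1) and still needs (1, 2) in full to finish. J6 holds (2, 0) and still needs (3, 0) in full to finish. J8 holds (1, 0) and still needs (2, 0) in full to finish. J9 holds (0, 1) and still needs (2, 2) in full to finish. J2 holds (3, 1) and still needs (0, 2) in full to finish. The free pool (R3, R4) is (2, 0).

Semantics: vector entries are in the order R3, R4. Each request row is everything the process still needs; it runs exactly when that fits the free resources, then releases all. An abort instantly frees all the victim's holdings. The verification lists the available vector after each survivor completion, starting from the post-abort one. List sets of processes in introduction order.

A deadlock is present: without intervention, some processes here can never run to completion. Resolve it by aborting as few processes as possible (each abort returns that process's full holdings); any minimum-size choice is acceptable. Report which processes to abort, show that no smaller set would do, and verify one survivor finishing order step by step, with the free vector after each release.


Minimum abort set: J9 and J2.
Key observation: no ordering could ever have run J4 before the abort of J9 and J2; with (3, 2) back in the pool it fits at step 2.
Minimality, checking each single-abort alternative: J4 alone leaves J9 blocked (short on R4); J6 alone leaves J4 blocked (short on R4); J8 alone leaves J4 blocked (short on R4); J9 alone leaves J4 blocked (short on R4); J2 alone leaves J4 blocked (short on R4).
One survivor order: J6, J4, J8. Verifying each step (post-abort pool first):
  pool = (5, 2)
  run J6 (needs (3, 0), free (5, 2)); after release of (2, 0) the pool is (7, 2)
  run J4 (needs (1, 2), free (7, 2)); after release of (3, 1) the pool is (10, 3)
  run J8 (needs (2, 0), free (10, 3)); after release of (1, 0) the pool is (11, 3)


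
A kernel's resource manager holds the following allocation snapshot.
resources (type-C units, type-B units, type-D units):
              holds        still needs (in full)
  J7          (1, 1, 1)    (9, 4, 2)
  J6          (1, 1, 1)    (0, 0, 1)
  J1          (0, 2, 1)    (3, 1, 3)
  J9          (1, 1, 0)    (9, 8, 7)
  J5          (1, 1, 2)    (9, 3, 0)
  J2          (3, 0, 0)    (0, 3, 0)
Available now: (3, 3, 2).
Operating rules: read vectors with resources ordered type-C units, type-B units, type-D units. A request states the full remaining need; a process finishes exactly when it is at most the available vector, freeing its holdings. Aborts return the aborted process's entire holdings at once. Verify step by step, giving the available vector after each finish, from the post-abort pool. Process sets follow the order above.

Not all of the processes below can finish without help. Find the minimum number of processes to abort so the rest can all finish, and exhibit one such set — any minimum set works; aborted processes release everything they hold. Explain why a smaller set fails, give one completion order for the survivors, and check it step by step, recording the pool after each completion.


The answer: abort J9 and J5.
Key observation: no ordering could ever have run J7 before the abort of J9 and J5; with (2, 2, 2) back in the pool it fits at step 4.
No one abort is enough; case by case: J7 alone leaves J9 blocked (short on type-C units, type-B units and type-D units); J6 alone leaves J7 blocked (short on type-C units); J1 alone leaves J7 blocked (short on type-C units); J9 alone leaves J7 blocked (short on type-C units); J5 alone leaves J7 blocked (short on type-C units); J2 alone leaves J7 blocked (short on type-C units).
Survivors finish in the order: J1, J2, J6, J7. Step-by-step check (pool after the aborts first):
  pool = (5, 5, 4)
  J1 needs (3, 1, 3) <= (5, 5, 4) -> finishes; pool += (0, 2, 1) = (5, 7, 5)
  J2 needs (0, 3, 0) <= (5, 7, 5) -> finishes; pool += (3, 0, 0) = (8, 7, 5)
  J6 needs (0, 0, 1) <= (8, 7, 5) -> finishes; pool += (1, 1, 1) = (9, 8, 6)
  J7 needs (9, 4, 2) <= (9, 8, 6) -> finishes; pool += (1, 1, 1) = (10, 9, 7)


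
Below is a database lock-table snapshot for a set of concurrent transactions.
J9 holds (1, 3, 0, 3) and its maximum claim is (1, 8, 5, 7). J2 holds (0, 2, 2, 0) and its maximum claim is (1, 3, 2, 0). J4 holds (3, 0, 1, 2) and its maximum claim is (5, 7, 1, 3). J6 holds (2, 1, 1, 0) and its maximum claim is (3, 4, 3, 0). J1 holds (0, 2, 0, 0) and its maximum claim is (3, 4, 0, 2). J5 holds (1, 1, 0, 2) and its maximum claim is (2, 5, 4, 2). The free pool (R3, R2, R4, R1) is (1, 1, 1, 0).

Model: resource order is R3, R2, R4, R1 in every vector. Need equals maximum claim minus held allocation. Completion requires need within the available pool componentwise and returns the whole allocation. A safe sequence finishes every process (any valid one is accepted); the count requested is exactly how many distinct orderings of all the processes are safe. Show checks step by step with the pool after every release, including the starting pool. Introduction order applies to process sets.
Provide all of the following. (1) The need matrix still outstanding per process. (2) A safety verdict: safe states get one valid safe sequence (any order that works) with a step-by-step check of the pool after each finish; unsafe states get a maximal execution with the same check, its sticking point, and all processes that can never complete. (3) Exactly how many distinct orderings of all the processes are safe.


(1) Remaining need (order R3, R2, R4, R1):
  J9: (0, 5, 5, 4)
  J2: (1, 1, 0, 0)
  J4: (2, 7, 0, 1)
  J6: (1, 3, 2, 0)
  J1: (3, 2, 0, 2)
  J5: (1, 4, 4, 0)
(2) The state is SAFE; one workable sequence: J2, J6, J5, J1, J4, J9.
Key observation: at J2 the run first touches a limit — (1, 1, 0, 0) against (1, 1, 1, 0), exact on a resource it actually requests.
Step-by-step check:
  pool = (1, 1, 1, 0)
  J2: need (1, 1, 0, 0) fits (1, 1, 1, 0); releases (0, 2, 2, 0), pool now (1, 3, 3, 0)
  J6: need (1, 3, 2, 0) fits (1, 3, 3, 0); releases (2, 1, 1, 0), pool now (3, 4, 4, 0)
  J5: need (1, 4, 4, 0) fits (3, 4, 4, 0); releases (1, 1, 0, 2), pool now (4, 5, 4, 2)
  J1: need (3, 2, 0, 2) fits (4, 5, 4, 2); releases (0, 2, 0, 0), pool now (4, 7, 4, 2)
  J4: need (2, 7, 0, 1) fits (4, 7, 4, 2); releases (3, 0, 1, 2), pool now (7, 7, 5, 4)
  J9: need (0, 5, 5, 4) fits (7, 7, 5, 4); releases (1, 3, 0, 3), pool now (8, 10, 5, 7)
(3) The exact count: 1 of the possible complete orderings is a safe sequence.


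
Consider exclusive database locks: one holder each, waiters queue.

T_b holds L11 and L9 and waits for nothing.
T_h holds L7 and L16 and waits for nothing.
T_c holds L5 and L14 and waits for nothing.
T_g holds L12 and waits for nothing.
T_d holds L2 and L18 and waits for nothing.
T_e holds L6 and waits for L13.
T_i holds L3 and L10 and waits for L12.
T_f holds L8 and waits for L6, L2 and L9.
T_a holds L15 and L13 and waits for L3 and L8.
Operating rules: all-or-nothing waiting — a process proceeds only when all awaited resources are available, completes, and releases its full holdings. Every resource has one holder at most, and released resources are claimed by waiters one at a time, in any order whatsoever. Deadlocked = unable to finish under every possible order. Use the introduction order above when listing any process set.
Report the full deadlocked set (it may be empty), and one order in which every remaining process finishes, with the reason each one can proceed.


Deadlocked set: T_e, T_f and T_a.
Key observation: the knot is the closed ring of waits T_e -> T_a -> T_f -> T_e; no other process is dragged down with it.
A valid finishing order for the others: T_g, T_d, T_b, T_h, T_i, T_c.
Step-by-step check:
  T_g: no waits; runs immediately, freeing L12
  T_d: no waits; runs immediately, freeing L2 and L18
  T_b: no waits; runs immediately, freeing L11 and L9
  T_h: no waits; runs immediately, freeing L7 and L16
  T_i waits on L12 — all released -> runs and releases L3 and L10
  T_c: no waits; runs immediately, freeing L5 and L14


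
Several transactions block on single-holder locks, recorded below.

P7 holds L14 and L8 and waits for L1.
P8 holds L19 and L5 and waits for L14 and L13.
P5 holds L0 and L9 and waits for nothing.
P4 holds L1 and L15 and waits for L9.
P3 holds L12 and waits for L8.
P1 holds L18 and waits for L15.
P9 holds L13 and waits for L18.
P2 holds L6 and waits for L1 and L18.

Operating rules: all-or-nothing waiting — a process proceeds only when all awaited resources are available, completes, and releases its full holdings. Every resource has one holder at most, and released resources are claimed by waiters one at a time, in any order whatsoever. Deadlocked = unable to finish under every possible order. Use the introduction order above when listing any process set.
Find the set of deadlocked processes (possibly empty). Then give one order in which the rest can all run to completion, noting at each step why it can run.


Nothing here is deadlocked.
Key observation: the wait graph is acyclic; completion cascades from the unblocked processes through everyone else.
A valid finishing order for the others: P5, P4, P1, P9, P2, P7, P3, P8.
Check, step by step:
  P5: no waits; runs immediately, freeing L0 and L9
  P4: everything it awaited (L9) is free; runs, freeing L1 and L15
  P1: everything it awaited (L15) is free; runs, freeing L18
  P9: everything it awaited (L18) is free; runs, freeing L13
  P2: everything it awaited (L1 and L18) is free; runs, freeing L6
  P7: everything it awaited (L1) is free; runs, freeing L14 and L8
  P3: everything it awaited (L8) is free; runs, freeing L12
  P8: everything it awaited (L14 and L13) is free; runs, freeing L19 and L5


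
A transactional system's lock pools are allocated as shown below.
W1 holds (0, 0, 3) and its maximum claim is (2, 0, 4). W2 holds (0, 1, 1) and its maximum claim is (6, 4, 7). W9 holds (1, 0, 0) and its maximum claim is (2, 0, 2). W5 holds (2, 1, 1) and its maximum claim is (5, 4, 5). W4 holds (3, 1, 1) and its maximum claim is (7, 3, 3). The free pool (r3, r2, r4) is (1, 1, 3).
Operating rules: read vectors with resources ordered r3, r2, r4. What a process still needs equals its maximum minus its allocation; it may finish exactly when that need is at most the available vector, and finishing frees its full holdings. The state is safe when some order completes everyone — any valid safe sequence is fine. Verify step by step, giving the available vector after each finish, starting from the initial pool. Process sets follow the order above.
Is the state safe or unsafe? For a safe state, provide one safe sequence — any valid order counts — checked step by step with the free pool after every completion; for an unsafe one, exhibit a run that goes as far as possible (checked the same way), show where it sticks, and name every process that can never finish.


UNSAFE — no complete ordering exists.
Key observation: even finishing W9, W1 leaves just (2, 1, 6) free — too little r3 for any of the remaining processes.
A maximal execution: W9, W1 — then nothing else fits. Step-by-step check:
  pool = (1, 1, 3)
  run W9 (needs (1, 0, 2), free (1, 1, 3)); after release of (1, 0, 0) the pool is (2, 1, 3)
  run W1 (needs (2, 0, 1), free (2, 1, 3)); after release of (0, 0, 3) the pool is (2, 1, 6)
  blocked: W2 wants (6, 3, 6), pool (2, 1, 6) — not enough r3 and r2
  blocked: W5 wants (3, 3, 4), pool (2, 1, 6) — not enough r3 and r2
  blocked: W4 wants (4, 2, 2), pool (2, 1, 6) — not enough r3 and r2
Permanently blocked: W2, W5 and W4.


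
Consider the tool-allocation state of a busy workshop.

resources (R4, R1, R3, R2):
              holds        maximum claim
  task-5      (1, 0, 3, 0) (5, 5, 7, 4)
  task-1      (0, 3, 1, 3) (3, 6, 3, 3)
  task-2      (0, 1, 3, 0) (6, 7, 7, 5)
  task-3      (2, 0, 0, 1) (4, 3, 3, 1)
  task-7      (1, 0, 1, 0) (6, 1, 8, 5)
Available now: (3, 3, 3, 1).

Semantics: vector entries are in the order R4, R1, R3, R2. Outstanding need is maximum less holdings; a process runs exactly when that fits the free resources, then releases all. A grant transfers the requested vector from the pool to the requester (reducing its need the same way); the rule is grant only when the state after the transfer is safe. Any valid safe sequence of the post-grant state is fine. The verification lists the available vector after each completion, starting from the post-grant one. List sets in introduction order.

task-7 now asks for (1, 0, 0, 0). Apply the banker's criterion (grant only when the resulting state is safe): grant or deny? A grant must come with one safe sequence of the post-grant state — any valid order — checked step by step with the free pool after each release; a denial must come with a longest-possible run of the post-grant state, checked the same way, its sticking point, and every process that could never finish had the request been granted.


GRANT. The post-grant state is safe; one safe sequence: task-3, task-1, task-5, task-7, task-2.
Key observation: the transfer keeps a workable pool ((2, 3, 3, 1)); task-3 starts the safe sequence.
Check on the post-grant state, step by step:
  pool = (2, 3, 3, 1)
  task-3 needs (2, 3, 3, 0) <= (2, 3, 3, 1) -> finishes; pool += (2, 0, 0, 1) = (4, 3, 3, 2)
  task-1 needs (3, 3, 2, 0) <= (4, 3, 3, 2) -> finishes; pool += (0, 3, 1, 3) = (4, 6, 4, 5)
  task-5 needs (4, 5, 4, 4) <= (4, 6, 4, 5) -> finishes; pool += (1, 0, 3, 0) = (5, 6, 7, 5)
  task-7 needs (4, 1, 7, 5) <= (5, 6, 7, 5) -> finishes; pool += (2, 0, 1, 0) = (7, 6, 8, 5)
  task-2 needs (6, 6, 4, 5) <= (7, 6, 8, 5) -> finishes; pool += (0, 1, 3, 0) = (7, 7, 11, 5)


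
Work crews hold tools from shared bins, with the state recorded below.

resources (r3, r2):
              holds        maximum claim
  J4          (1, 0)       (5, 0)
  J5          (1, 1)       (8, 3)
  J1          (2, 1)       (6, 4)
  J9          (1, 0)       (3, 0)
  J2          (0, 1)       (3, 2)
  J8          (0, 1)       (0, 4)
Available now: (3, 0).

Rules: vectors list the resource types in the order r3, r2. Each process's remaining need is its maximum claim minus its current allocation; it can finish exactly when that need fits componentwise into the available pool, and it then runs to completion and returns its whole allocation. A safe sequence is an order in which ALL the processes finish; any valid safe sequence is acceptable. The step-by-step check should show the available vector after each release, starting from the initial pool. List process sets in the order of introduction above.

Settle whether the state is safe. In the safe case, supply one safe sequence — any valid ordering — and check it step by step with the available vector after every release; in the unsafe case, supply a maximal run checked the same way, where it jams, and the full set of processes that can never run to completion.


UNSAFE.
Key observation: the wall is r2: completing J9, J4 brings the pool only to (5, 0), and all the rest need more.
A maximal execution: J9, J4 — then nothing else fits. Verifying each step:
  pool = (3, 0)
  J9: need (2, 0) fits (3, 0); releases (1, 0), pool now (4, 0)
  J4: need (4, 0) fits (4, 0); releases (1, 0), pool now (5, 0)
  blocked: J5 wants (7, 2), pool (5, 0) — not enough r3 and r2
  blocked: J1 wants (4, 3), pool (5, 0) — not enough r2
  blocked: J2 wants (3, 1), pool (5, 0) — not enough r2
  blocked: J8 wants (0, 3), pool (5, 0) — not enough r2
Permanently blocked: J5, J1, J2 and J8.


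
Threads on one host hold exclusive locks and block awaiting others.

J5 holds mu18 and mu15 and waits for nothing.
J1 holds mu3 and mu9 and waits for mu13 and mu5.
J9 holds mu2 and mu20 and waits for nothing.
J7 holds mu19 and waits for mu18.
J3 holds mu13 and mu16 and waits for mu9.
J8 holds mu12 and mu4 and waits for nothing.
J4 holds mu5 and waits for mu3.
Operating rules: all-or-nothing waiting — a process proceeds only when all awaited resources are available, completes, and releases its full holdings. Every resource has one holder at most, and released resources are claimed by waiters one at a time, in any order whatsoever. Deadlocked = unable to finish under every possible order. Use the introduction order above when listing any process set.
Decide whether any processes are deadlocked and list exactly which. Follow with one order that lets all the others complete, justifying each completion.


Deadlocked: J1, J3 and J4.
Key observation: the wait chain closes on itself along J1 -> J3 -> J1; J4 is caught in further circular waits.
The rest can finish in the order J9, J8, J5, J7.
Step-by-step check:
  J9: no waits; runs immediately, freeing mu2 and mu20
  J8: no waits; runs immediately, freeing mu12 and mu4
  J5: no waits; runs immediately, freeing mu18 and mu15
  J7 waits on mu18 — all released -> runs and releases mu19


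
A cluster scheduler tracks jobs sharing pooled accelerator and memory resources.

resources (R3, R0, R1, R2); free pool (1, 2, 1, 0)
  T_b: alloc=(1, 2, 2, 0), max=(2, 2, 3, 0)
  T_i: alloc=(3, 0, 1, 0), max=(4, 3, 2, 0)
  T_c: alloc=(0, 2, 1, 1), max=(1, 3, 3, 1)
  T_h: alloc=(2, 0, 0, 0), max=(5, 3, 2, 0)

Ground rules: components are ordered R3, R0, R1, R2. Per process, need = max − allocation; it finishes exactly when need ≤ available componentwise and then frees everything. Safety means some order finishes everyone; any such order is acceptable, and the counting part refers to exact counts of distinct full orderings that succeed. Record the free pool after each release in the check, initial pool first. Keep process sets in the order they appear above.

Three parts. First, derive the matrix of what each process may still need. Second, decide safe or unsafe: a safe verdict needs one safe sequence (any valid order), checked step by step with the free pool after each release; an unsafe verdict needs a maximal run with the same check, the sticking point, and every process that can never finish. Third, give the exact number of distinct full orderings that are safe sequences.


(1) Outstanding need per process (order R3, R0, R1, R2):
  T_b: (1, 0, 1, 0)
  T_i: (1, 3, 1, 0)
  T_c: (1, 1, 2, 0)
  T_h: (3, 3, 2, 0)
(2) SAFE — a valid safe sequence is T_b, T_i, T_c, T_h.
Key observation: the order's first zero-slack moment is T_b ((1, 0, 1, 0) needed, (1, 2, 1, 0) free — a requested resource with nothing to spare).
Step-by-step check:
  pool = (1, 2, 1, 0)
  run T_b (needs (1, 0, 1, 0), free (1, 2, 1, 0)); after release of (1, 2, 2, 0) the pool is (2, 4, 3, 0)
  run T_i (needs (1, 3, 1, 0), free (2, 4, 3, 0)); after release of (3, 0, 1, 0) the pool is (5, 4, 4, 0)
  run T_c (needs (1, 1, 2, 0), free (5, 4, 4, 0)); after release of (0, 2, 1, 1) the pool is (5, 6, 5, 1)
  run T_h (needs (3, 3, 2, 0), free (5, 6, 5, 1)); after release of (2, 0, 0, 0) the pool is (7, 6, 5, 1)
(3) The exact count: 3 of the possible complete orderings are safe sequences.


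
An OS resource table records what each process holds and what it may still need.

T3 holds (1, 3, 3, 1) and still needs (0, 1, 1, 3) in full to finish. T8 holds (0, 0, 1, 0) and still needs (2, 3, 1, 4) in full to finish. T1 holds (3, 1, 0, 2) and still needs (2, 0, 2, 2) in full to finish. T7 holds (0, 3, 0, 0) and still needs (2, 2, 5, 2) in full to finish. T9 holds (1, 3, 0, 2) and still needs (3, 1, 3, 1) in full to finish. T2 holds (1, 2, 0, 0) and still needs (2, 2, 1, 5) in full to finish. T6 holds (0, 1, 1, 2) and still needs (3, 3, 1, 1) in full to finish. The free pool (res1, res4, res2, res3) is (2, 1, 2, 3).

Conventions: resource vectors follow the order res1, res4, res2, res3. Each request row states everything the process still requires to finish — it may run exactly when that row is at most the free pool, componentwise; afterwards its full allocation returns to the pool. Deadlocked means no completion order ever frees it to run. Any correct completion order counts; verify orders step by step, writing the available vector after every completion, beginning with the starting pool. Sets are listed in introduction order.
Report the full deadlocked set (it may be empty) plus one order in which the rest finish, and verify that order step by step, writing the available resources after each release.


Nothing here is deadlocked.
Key observation: T3 fits the free pool immediately, and its release cascades until everyone finishes.
A valid finishing order for the others: T3, T7, T6, T9, T8, T2, T1. Verifying each step:
  pool = (2, 1, 2, 3)
  T3: need (0, 1, 1, 3) fits (2, 1, 2, 3); releases (1, 3, 3, 1), pool now (3, 4, 5, 4)
  T7: need (2, 2, 5, 2) fits (3, 4, 5, 4); releases (0, 3, 0, 0), pool now (3, 7, 5, 4)
  T6: need (3, 3, 1, 1) fits (3, 7, 5, 4); releases (0, 1, 1, 2), pool now (3, 8, 6, 6)
  T9: need (3, 1, 3, 1) fits (3, 8, 6, 6); releases (1, 3, 0, 2), pool now (4, 11, 6, 8)
  T8: need (2, 3, 1, 4) fits (4, 11, 6, 8); releases (0, 0, 1, 0), pool now (4, 11, 7, 8)
  T2: need (2, 2, 1, 5) fits (4, 11, 7, 8); releases (1, 2, 0, 0), pool now (5, 13, 7, 8)
  T1: need (2, 0, 2, 2) fits (5, 13, 7, 8); releases (3, 1, 0, 2), pool now (8, 14, 7, 10)


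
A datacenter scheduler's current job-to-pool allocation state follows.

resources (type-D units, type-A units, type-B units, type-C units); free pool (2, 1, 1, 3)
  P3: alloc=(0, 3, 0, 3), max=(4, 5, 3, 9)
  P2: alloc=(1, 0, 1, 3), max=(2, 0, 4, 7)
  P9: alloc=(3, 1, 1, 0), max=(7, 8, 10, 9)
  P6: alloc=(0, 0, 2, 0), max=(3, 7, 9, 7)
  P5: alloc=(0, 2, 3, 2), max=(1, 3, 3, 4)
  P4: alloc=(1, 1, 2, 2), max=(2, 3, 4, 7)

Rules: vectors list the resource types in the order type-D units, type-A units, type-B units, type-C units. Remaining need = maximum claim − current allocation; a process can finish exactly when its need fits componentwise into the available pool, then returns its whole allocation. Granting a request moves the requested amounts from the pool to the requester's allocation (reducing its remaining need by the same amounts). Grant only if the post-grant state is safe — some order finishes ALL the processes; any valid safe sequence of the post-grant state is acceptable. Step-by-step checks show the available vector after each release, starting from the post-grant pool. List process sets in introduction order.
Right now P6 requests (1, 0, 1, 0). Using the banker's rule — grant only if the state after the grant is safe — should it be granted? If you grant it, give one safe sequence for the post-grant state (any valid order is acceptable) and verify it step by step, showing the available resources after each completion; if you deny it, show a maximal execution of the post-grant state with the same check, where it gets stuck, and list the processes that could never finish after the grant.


DENY. Granting would leave the state unsafe.
Key observation: after P5, P4, P2 the pool peaks at (3, 4, 6, 10), and each blocked process is short somewhere: P3 on type-D units; P9 on type-D units, type-A units, type-B units; P6 on type-A units.
Pretend the grant happened; the run P5, P4, P2 goes as far as possible. Check, step by step:
  pool = (1, 1, 0, 3)
  run P5 (needs (1, 1, 0, 2), free (1, 1, 0, 3)); after release of (0, 2, 3, 2) the pool is (1, 3, 3, 5)
  run P4 (needs (1, 2, 2, 5), free (1, 3, 3, 5)); after release of (1, 1, 2, 2) the pool is (2, 4, 5, 7)
  run P2 (needs (1, 0, 3, 4), free (2, 4, 5, 7)); after release of (1, 0, 1, 3) the pool is (3, 4, 6, 10)
  blocked: P3 wants (4, 2, 3, 6), pool (3, 4, 6, 10) — not enough type-D units
  blocked: P9 wants (4, 7, 9, 9), pool (3, 4, 6, 10) — not enough type-D units, type-A units and type-B units
  blocked: P6 wants (2, 7, 6, 7), pool (3, 4, 6, 10) — not enough type-A units
Processes that could never finish after the grant: P3, P9 and P6.


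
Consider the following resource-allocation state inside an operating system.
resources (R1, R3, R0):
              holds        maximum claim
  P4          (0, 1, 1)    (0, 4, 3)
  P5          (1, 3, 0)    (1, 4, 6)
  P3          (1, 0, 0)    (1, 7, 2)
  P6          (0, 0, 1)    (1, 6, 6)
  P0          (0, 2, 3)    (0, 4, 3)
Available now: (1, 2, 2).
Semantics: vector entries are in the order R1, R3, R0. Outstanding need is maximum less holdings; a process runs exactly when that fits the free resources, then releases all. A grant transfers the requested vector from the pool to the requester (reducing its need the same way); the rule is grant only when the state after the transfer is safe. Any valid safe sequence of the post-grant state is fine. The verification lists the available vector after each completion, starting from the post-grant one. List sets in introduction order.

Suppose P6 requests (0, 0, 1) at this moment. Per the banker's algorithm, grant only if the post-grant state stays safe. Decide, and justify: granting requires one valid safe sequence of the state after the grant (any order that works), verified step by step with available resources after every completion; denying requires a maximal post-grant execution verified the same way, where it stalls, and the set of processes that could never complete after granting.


DENY. Granting would leave the state unsafe.
Key observation: after P0, P4 the pool peaks at (1, 5, 5), and each blocked process is short somewhere: P5 on R0; P3 on R3; P6 on R3.
On the post-grant state, P0, P4 is a maximal run — nothing extends it. Step-by-step check:
  pool = (1, 2, 1)
  P0 needs (0, 2, 0) <= (1, 2, 1) -> finishes; pool += (0, 2, 3) = (1, 4, 4)
  P4 needs (0, 3, 2) <= (1, 4, 4) -> finishes; pool += (0, 1, 1) = (1, 5, 5)
  P5 cannot run: need (0, 1, 6) vs free (1, 5, 5) (insufficient R0)
  P3 cannot run: need (0, 7, 2) vs free (1, 5, 5) (insufficient R3)
  P6 cannot run: need (1, 6, 4) vs free (1, 5, 5) (insufficient R3)
Had the request been granted, P5, P3 and P6 could never finish.


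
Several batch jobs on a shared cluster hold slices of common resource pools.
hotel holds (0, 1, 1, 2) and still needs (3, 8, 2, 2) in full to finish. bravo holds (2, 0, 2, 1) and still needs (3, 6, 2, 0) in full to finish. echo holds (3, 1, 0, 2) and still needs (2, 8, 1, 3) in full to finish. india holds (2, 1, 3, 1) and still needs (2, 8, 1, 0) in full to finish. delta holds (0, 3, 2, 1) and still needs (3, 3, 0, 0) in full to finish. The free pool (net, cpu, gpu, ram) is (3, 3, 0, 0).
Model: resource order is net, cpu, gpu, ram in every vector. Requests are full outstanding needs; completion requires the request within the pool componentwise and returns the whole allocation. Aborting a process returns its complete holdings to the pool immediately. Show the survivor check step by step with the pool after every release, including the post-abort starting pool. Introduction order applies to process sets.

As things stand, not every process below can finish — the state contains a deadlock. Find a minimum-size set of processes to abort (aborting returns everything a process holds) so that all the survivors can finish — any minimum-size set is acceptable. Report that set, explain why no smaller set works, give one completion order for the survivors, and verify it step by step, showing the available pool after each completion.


Abort echo and india.
Key observation: the returned (5, 2, 3, 3) from echo and india is what brings hotel — unrunnable before, under any order — into play at step 3.
No one abort is enough; case by case: hotel alone leaves echo blocked (short on cpu); bravo alone leaves hotel blocked (short on cpu); echo alone leaves hotel blocked (short on cpu); india alone leaves hotel blocked (short on cpu); delta alone leaves hotel blocked (short on cpu).
The survivors complete as delta, bravo, hotel. Step-by-step check (starting from the post-abort pool):
  pool = (8, 5, 3, 3)
  run delta (needs (3, 3, 0, 0), free (8, 5, 3, 3)); after release of (0, 3, 2, 1) the pool is (8, 8, 5, 4)
  run bravo (needs (3, 6, 2, 0), free (8, 8, 5, 4)); after release of (2, 0, 2, 1) the pool is (10, 8, 7, 5)
  run hotel (needs (3, 8, 2, 2), free (10, 8, 7, 5)); after release of (0, 1, 1, 2) the pool is (10, 9, 8, 7)


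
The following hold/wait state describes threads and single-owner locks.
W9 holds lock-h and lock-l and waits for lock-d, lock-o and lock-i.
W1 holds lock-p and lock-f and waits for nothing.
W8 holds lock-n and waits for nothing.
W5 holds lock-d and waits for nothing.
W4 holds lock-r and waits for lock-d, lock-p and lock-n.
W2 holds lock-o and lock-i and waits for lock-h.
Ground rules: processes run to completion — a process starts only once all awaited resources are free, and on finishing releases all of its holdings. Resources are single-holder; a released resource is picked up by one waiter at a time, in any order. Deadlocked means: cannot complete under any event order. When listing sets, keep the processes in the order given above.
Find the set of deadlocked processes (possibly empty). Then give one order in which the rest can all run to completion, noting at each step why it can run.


The deadlocked set is W9 and W2.
Key observation: nobody on the ring W9 -> W2 -> W9 can start until another member finishes, which never happens; no other process is dragged down with it.
A valid finishing order for the others: W5, W1, W8, W4.
Walking it through:
  W5: no waits; runs immediately, freeing lock-d
  W1: no waits; runs immediately, freeing lock-p and lock-f
  W8: no waits; runs immediately, freeing lock-n
  W4 waits on lock-d, lock-p and lock-n — all released -> runs and releases lock-r


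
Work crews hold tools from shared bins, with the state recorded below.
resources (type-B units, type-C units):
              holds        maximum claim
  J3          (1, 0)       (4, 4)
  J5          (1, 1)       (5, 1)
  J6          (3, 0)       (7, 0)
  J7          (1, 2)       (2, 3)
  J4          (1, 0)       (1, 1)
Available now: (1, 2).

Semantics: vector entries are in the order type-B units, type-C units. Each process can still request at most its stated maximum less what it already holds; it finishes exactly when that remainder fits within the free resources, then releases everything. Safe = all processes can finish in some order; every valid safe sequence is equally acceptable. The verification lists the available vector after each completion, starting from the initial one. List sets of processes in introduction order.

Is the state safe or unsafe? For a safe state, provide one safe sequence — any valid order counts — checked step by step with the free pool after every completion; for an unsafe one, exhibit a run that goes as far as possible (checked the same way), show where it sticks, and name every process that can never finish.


SAFE. One safe sequence: J4, J7, J3, J6, J5.
Key observation: the order's first zero-slack moment is J3 ((3, 4) needed, (3, 4) free — a requested resource with nothing to spare).
Step-by-step check:
  pool = (1, 2)
  run J4 (needs (0, 1), free (1, 2)); after release of (1, 0) the pool is (2, 2)
  run J7 (needs (1, 1), free (2, 2)); after release of (1, 2) the pool is (3, 4)
  run J3 (needs (3, 4), free (3, 4)); after release of (1, 0) the pool is (4, 4)
  run J6 (needs (4, 0), free (4, 4)); after release of (3, 0) the pool is (7, 4)
  run J5 (needs (4, 0), free (7, 4)); after release of (1, 1) the pool is (8, 5)


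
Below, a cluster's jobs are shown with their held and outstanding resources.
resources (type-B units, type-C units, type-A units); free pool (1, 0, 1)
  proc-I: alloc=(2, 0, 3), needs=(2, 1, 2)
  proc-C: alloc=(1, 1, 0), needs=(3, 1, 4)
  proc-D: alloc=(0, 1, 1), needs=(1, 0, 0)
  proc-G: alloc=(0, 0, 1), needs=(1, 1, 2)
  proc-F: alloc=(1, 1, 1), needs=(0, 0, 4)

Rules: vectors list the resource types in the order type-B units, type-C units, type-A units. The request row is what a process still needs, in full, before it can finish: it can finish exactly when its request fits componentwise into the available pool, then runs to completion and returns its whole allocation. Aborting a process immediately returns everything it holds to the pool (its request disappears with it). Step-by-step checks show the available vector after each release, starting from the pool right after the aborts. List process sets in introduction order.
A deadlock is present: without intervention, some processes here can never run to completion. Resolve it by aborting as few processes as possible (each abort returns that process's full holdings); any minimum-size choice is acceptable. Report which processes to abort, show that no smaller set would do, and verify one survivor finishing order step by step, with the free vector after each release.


The answer: abort proc-C.
Key observation: before aborting proc-C, proc-I was permanently blocked — no order could ever run it; afterwards it completes at step 3.
No smaller set exists: with zero aborts the deadlock remains.
One survivor order: proc-D, proc-G, proc-I, proc-F. Verifying each step (post-abort pool first):
  pool = (2, 1, 1)
  proc-D: need (1, 0, 0) fits (2, 1, 1); releases (0, 1, 1), pool now (2, 2, 2)
  proc-G: need (1, 1, 2) fits (2, 2, 2); releases (0, 0, 1), pool now (2, 2, 3)
  proc-I: need (2, 1, 2) fits (2, 2, 3); releases (2, 0, 3), pool now (4, 2, 6)
  proc-F: need (0, 0, 4) fits (4, 2, 6); releases (1, 1, 1), pool now (5, 3, 7)


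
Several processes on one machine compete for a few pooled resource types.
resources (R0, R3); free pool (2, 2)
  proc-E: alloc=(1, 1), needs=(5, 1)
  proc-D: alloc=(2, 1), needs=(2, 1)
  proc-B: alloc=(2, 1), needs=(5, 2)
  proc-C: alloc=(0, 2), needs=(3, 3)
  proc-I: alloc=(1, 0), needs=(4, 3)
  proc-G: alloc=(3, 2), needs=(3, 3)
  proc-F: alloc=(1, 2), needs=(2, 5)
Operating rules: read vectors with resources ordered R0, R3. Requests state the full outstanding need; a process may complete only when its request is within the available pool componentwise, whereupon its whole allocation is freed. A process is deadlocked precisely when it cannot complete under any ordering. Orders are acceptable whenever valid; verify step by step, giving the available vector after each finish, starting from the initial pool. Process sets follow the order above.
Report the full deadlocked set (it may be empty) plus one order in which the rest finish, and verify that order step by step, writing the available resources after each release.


No process is deadlocked.
Key observation: proc-D fits the free pool immediately, and its release cascades until everyone finishes.
One completion order for the rest: proc-D, proc-I, proc-C, proc-G, proc-E, proc-F, proc-B. Verifying each step:
  pool = (2, 2)
  proc-D needs (2, 1) <= (2, 2) -> finishes; pool += (2, 1) = (4, 3)
  proc-I needs (4, 3) <= (4, 3) -> finishes; pool += (1, 0) = (5, 3)
  proc-C needs (3, 3) <= (5, 3) -> finishes; pool += (0, 2) = (5, 5)
  proc-G needs (3, 3) <= (5, 5) -> finishes; pool += (3, 2) = (8, 7)
  proc-E needs (5, 1) <= (8, 7) -> finishes; pool += (1, 1) = (9, 8)
  proc-F needs (2, 5) <= (9, 8) -> finishes; pool += (1, 2) = (10, 10)
  proc-B needs (5, 2) <= (10, 10) -> finishes; pool += (2, 1) = (12, 11)


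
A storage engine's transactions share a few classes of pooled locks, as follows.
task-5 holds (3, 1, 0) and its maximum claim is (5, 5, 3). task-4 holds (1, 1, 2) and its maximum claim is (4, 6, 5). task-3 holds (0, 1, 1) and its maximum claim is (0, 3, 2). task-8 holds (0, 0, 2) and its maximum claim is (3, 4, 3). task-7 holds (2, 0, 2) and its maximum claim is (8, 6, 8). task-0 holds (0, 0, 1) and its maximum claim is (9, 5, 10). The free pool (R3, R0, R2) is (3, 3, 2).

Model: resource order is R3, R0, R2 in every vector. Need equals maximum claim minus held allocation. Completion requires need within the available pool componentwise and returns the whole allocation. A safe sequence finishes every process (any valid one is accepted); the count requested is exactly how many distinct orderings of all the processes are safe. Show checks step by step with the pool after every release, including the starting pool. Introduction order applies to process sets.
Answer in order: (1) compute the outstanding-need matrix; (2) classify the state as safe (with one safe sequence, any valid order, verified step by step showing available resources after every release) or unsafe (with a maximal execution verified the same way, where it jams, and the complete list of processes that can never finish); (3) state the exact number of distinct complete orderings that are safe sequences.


(1) Outstanding need per process (order R3, R0, R2):
  task-5: (2, 4, 3)
  task-4: (3, 5, 3)
  task-3: (0, 2, 1)
  task-8: (3, 4, 1)
  task-7: (6, 6, 6)
  task-0: (9, 5, 9)
(2) SAFE, for example via the order task-3, task-5, task-8, task-4, task-7, task-0.
Key observation: the order's first zero-slack moment is task-5 ((2, 4, 3) needed, (3, 4, 3) free — a requested resource with nothing to spare).
Check, step by step:
  pool = (3, 3, 2)
  task-3: need (0, 2, 1) fits (3, 3, 2); releases (0, 1, 1), pool now (3, 4, 3)
  task-5: need (2, 4, 3) fits (3, 4, 3); releases (3, 1, 0), pool now (6, 5, 3)
  task-8: need (3, 4, 1) fits (6, 5, 3); releases (0, 0, 2), pool now (6, 5, 5)
  task-4: need (3, 5, 3) fits (6, 5, 5); releases (1, 1, 2), pool now (7, 6, 7)
  task-7: need (6, 6, 6) fits (7, 6, 7); releases (2, 0, 2), pool now (9, 6, 9)
  task-0: need (9, 5, 9) fits (9, 6, 9); releases (0, 0, 1), pool now (9, 6, 10)
(3) Exactly 3 of the possible complete orderings are safe sequences.
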